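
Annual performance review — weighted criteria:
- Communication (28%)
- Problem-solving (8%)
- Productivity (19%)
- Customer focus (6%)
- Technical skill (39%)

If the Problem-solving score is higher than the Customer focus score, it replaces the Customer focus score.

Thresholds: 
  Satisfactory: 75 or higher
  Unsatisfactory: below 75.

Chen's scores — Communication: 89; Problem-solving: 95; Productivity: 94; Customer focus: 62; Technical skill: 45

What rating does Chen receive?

Problem-solving (95) > Customer focus (62), so Customer focus counts as 95.
Weighted total:
  Communication 89 × 0.28 = 24.92
  Problem-solving 95 × 0.08 = 7.6
  Productivity 94 × 0.19 = 17.86
  Customer focus 95 × 0.06 = 5.7
  Technical skill 45 × 0.39 = 17.55
Sum = 73.63
73.63 < 75 → Unsatisfactory

Unsatisfactory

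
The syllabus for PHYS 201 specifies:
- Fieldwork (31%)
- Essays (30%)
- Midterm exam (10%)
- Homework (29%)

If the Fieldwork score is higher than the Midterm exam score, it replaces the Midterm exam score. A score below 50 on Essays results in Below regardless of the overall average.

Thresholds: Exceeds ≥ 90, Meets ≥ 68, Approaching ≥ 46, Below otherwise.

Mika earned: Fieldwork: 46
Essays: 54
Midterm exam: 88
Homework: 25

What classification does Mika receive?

Approaching

Fieldwork (46) ≤ Midterm exam (88), so Midterm exam stays at 88.
Essays score 54 ≥ 50: minimum met.
Weighted total:
  Fieldwork 46 × 0.31 = 14.26
  Essays 54 × 0.3 = 16.2
  Midterm exam 88 × 0.1 = 8.8
  Homework 25 × 0.29 = 7.25
Sum = 46.51
46.51 is ≥ 46 and < 68 → Approaching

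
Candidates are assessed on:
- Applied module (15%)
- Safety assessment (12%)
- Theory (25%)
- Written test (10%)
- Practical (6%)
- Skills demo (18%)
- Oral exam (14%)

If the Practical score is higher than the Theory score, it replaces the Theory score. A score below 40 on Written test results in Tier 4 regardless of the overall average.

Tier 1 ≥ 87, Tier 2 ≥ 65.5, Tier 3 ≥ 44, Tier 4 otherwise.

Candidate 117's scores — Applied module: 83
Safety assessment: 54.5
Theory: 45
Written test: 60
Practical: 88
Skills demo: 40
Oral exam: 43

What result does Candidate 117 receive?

Practical (88) > Theory (45), so Theory counts as 88.
Written test score 60 ≥ 40: minimum met.
Weighted total:
  Applied module 83 × 0.15 = 12.45
  Safety assessment 54.5 × 0.12 = 6.54
  Theory 88 × 0.25 = 22
  Written test 60 × 0.1 = 6
  Practical 88 × 0.06 = 5.28
  Skills demo 40 × 0.18 = 7.2
  Oral exam 43 × 0.14 = 6.02
Sum = 65.49
65.49 is ≥ 44 and < 65.5 → Tier 3

Tier 3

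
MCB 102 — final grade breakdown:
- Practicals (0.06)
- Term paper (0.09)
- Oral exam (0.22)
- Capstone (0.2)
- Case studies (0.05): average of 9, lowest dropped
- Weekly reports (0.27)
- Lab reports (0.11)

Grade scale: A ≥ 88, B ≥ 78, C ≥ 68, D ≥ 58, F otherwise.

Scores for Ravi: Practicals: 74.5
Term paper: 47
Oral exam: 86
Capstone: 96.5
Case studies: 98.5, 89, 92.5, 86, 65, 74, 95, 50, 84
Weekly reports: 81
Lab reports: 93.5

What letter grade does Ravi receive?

B

Case studies: drop 50 → average of remaining 8 = 684/8 = 85.5
Weighted total:
  Practicals 74.5 × 0.06 = 4.47
  Term paper 47 × 0.09 = 4.23
  Oral exam 86 × 0.22 = 18.92
  Capstone 96.5 × 0.2 = 19.3
  Case studies 85.5 × 0.05 = 4.275
  Weekly reports 81 × 0.27 = 21.87
  Lab reports 93.5 × 0.11 = 10.285
Sum = 83.35
83.35 is ≥ 78 and < 88 → B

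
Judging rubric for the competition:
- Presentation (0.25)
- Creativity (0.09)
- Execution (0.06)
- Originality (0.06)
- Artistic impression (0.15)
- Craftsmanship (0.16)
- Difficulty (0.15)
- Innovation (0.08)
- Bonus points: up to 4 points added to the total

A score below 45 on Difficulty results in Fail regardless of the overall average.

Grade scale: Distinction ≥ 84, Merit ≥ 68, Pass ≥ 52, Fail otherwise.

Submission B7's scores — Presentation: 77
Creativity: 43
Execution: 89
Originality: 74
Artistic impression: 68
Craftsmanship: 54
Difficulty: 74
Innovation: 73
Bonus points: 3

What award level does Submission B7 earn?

Merit

Difficulty score 74 ≥ 45: minimum met.
Weighted total:
  Presentation 77 × 0.25 = 19.25
  Creativity 43 × 0.09 = 3.87
  Execution 89 × 0.06 = 5.34
  Originality 74 × 0.06 = 4.44
  Artistic impression 68 × 0.15 = 10.2
  Craftsmanship 54 × 0.16 = 8.64
  Difficulty 74 × 0.15 = 11.1
  Innovation 73 × 0.08 = 5.84
Sum = 68.68
Bonus points: 68.68 + 3 = 71.68
71.68 is ≥ 68 and < 84 → Merit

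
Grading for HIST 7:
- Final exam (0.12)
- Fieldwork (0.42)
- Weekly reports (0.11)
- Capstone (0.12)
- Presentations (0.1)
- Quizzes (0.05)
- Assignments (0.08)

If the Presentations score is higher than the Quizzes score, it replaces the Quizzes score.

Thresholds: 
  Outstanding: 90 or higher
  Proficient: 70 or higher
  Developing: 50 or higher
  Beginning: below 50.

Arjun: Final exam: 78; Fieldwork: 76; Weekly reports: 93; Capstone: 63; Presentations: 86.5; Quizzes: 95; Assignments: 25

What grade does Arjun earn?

Presentations (86.5) ≤ Quizzes (95), so Quizzes stays at 95.
Weighted total:
  Final exam 78 × 0.12 = 9.36
  Fieldwork 76 × 0.42 = 31.92
  Weekly reports 93 × 0.11 = 10.23
  Capstone 63 × 0.12 = 7.56
  Presentations 86.5 × 0.1 = 8.65
  Quizzes 95 × 0.05 = 4.75
  Assignments 25 × 0.08 = 2
Sum = 74.47
74.47 is ≥ 70 and < 90 → Proficient

Proficient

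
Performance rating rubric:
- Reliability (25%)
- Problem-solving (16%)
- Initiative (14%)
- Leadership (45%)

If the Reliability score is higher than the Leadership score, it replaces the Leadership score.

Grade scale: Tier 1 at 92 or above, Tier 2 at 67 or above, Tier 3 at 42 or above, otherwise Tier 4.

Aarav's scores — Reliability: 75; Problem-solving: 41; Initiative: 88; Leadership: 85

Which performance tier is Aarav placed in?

Reliability (75) ≤ Leadership (85), so Leadership stays at 85.
Weighted total:
  Reliability 75 × 0.25 = 18.75
  Problem-solving 41 × 0.16 = 6.56
  Initiative 88 × 0.14 = 12.32
  Leadership 85 × 0.45 = 38.25
Sum = 75.88
75.88 is ≥ 67 and < 92 → Tier 2

Tier 2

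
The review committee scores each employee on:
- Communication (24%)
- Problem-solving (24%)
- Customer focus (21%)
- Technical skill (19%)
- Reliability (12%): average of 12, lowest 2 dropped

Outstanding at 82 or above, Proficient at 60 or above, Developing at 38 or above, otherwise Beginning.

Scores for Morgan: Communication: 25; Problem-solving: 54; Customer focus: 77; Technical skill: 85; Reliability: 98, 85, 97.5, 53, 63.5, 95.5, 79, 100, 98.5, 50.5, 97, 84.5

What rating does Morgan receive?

Reliability: drop 50.5, 53 → average of remaining 10 = 898.5/10 = 89.85
Weighted total:
  Communication 25 × 0.24 = 6
  Problem-solving 54 × 0.24 = 12.96
  Customer focus 77 × 0.21 = 16.17
  Technical skill 85 × 0.19 = 16.15
  Reliability 89.85 × 0.12 = 10.782
Sum = 62.062
62.062 is ≥ 60 and < 82 → Proficient

Proficient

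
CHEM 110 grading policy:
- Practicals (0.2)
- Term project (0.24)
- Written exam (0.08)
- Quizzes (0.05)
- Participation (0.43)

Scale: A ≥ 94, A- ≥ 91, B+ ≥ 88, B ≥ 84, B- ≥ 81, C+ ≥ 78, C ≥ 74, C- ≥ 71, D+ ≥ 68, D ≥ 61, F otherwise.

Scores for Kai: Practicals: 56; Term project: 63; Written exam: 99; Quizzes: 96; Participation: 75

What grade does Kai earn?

Weighted total:
  Practicals 56 × 0.2 = 11.2
  Term project 63 × 0.24 = 15.12
  Written exam 99 × 0.08 = 7.92
  Quizzes 96 × 0.05 = 4.8
  Participation 75 × 0.43 = 32.25
Sum = 71.29
71.29 is ≥ 71 and < 74 → C-

C-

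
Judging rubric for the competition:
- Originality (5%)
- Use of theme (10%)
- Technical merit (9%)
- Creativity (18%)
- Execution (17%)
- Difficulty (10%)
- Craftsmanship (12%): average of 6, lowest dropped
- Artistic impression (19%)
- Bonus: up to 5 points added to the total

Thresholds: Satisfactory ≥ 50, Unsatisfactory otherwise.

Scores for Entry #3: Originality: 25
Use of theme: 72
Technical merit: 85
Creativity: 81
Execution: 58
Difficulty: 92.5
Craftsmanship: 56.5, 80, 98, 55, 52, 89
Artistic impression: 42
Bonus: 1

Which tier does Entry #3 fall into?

Craftsmanship: drop 52 → average of remaining 5 = 378.5/5 = 75.7
Weighted total:
  Originality 25 × 0.05 = 1.25
  Use of theme 72 × 0.1 = 7.2
  Technical merit 85 × 0.09 = 7.65
  Creativity 81 × 0.18 = 14.58
  Execution 58 × 0.17 = 9.86
  Difficulty 92.5 × 0.1 = 9.25
  Craftsmanship 75.7 × 0.12 = 9.084
  Artistic impression 42 × 0.19 = 7.98
Sum = 66.854
Bonus: 66.854 + 1 = 67.854
67.854 ≥ 50 → Satisfactory

Satisfactory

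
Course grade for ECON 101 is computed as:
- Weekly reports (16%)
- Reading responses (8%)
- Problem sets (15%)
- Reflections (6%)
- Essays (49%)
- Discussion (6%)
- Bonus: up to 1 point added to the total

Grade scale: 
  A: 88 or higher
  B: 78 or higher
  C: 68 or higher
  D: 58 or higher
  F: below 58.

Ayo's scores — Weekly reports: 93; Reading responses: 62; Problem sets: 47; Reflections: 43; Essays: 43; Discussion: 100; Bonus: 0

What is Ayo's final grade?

Weighted total:
  Weekly reports 93 × 0.16 = 14.88
  Reading responses 62 × 0.08 = 4.96
  Problem sets 47 × 0.15 = 7.05
  Reflections 43 × 0.06 = 2.58
  Essays 43 × 0.49 = 21.07
  Discussion 100 × 0.06 = 6
Sum = 56.54
Bonus: 56.54 + 0 = 56.54
56.54 < 58 → F

F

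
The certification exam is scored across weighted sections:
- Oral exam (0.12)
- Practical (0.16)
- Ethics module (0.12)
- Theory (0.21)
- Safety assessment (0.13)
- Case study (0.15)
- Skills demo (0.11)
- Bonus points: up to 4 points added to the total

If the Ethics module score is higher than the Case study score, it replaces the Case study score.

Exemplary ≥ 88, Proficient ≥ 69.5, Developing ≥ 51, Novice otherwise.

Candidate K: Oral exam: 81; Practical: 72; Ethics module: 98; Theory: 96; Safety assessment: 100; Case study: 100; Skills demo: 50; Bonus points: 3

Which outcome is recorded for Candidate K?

Ethics module (98) ≤ Case study (100), so Case study stays at 100.
Weighted total:
  Oral exam 81 × 0.12 = 9.72
  Practical 72 × 0.16 = 11.52
  Ethics module 98 × 0.12 = 11.76
  Theory 96 × 0.21 = 20.16
  Safety assessment 100 × 0.13 = 13
  Case study 100 × 0.15 = 15
  Skills demo 50 × 0.11 = 5.5
Sum = 86.66
Bonus points: 86.66 + 3 = 89.66
89.66 ≥ 88 → Exemplary

Exemplary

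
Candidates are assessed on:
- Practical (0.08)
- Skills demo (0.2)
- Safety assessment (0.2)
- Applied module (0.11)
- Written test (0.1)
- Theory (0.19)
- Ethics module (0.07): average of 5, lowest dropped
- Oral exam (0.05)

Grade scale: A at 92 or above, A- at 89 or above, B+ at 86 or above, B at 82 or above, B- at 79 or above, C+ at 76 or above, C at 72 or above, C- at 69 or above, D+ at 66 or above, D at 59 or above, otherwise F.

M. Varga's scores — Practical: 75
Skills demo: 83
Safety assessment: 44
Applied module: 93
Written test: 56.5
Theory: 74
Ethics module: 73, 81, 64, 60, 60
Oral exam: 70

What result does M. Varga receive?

C-

Ethics module: drop 60 → average of remaining 4 = 278/4 = 69.5
Weighted total:
  Practical 75 × 0.08 = 6
  Skills demo 83 × 0.2 = 16.6
  Safety assessment 44 × 0.2 = 8.8
  Applied module 93 × 0.11 = 10.23
  Written test 56.5 × 0.1 = 5.65
  Theory 74 × 0.19 = 14.06
  Ethics module 69.5 × 0.07 = 4.865
  Oral exam 70 × 0.05 = 3.5
Sum = 69.705
69.705 is ≥ 69 and < 72 → C-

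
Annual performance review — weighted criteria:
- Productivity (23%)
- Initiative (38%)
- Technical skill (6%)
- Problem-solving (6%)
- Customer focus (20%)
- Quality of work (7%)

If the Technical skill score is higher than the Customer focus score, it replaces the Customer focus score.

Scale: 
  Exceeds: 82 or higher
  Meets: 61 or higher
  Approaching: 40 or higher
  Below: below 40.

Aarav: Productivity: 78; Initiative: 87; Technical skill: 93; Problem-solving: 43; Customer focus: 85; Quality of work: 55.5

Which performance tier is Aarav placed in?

Meets

Technical skill (93) > Customer focus (85), so Customer focus counts as 93.
Weighted total:
  Productivity 78 × 0.23 = 17.94
  Initiative 87 × 0.38 = 33.06
  Technical skill 93 × 0.06 = 5.58
  Problem-solving 43 × 0.06 = 2.58
  Customer focus 93 × 0.2 = 18.6
  Quality of work 55.5 × 0.07 = 3.885
Sum = 81.645
81.645 is ≥ 61 and < 82 → Meets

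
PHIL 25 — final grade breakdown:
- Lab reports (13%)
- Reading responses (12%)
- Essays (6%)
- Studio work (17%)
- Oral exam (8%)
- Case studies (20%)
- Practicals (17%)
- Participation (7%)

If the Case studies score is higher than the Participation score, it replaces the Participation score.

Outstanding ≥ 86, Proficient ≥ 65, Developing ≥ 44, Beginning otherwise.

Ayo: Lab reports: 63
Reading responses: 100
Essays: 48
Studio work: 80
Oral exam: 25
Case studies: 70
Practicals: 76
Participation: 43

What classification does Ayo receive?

Case studies (70) > Participation (43), so Participation counts as 70.
Weighted total:
  Lab reports 63 × 0.13 = 8.19
  Reading responses 100 × 0.12 = 12
  Essays 48 × 0.06 = 2.88
  Studio work 80 × 0.17 = 13.6
  Oral exam 25 × 0.08 = 2
  Case studies 70 × 0.2 = 14
  Practicals 76 × 0.17 = 12.92
  Participation 70 × 0.07 = 4.9
Sum = 70.49
70.49 is ≥ 65 and < 86 → Proficient

Proficient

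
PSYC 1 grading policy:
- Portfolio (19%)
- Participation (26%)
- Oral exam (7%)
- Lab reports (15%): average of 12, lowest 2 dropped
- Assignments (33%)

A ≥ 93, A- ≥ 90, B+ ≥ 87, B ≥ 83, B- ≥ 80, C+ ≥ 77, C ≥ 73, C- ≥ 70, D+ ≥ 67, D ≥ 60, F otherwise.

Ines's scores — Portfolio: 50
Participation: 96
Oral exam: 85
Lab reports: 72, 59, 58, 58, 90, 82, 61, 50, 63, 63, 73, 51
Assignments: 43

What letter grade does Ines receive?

D

Lab reports: drop 50, 51 → average of remaining 10 = 679/10 = 67.9
Weighted total:
  Portfolio 50 × 0.19 = 9.5
  Participation 96 × 0.26 = 24.96
  Oral exam 85 × 0.07 = 5.95
  Lab reports 67.9 × 0.15 = 10.185
  Assignments 43 × 0.33 = 14.19
Sum = 64.785
64.785 is ≥ 60 and < 67 → D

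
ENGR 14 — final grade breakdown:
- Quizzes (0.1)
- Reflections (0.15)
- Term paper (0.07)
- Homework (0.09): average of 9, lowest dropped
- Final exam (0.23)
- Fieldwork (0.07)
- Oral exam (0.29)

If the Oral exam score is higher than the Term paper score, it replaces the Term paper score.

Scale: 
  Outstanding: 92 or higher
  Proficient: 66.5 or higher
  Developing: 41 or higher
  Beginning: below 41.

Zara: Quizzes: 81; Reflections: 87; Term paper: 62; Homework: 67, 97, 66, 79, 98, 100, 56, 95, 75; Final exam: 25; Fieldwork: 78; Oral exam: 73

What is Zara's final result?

Homework: drop 56 → average of remaining 8 = 677/8 = 84.625
Oral exam (73) > Term paper (62), so Term paper counts as 73.
Weighted total:
  Quizzes 81 × 0.1 = 8.1
  Reflections 87 × 0.15 = 13.05
  Term paper 73 × 0.07 = 5.11
  Homework 84.625 × 0.09 = 7.61625
  Final exam 25 × 0.23 = 5.75
  Fieldwork 78 × 0.07 = 5.46
  Oral exam 73 × 0.29 = 21.17
Sum = 66.25625
66.25625 is ≥ 41 and < 66.5 → Developing

Developing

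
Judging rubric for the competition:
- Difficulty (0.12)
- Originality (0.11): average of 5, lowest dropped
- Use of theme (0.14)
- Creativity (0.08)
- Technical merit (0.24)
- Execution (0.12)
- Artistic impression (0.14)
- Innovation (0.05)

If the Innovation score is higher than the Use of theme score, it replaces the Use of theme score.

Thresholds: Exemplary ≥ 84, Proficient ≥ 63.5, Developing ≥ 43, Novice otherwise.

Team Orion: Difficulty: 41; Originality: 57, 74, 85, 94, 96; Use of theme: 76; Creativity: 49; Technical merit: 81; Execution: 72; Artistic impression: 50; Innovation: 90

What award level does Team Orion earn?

Proficient

Originality: drop 57 → average of remaining 4 = 349/4 = 87.25
Innovation (90) > Use of theme (76), so Use of theme counts as 90.
Weighted total:
  Difficulty 41 × 0.12 = 4.92
  Originality 87.25 × 0.11 = 9.5975
  Use of theme 90 × 0.14 = 12.6
  Creativity 49 × 0.08 = 3.92
  Technical merit 81 × 0.24 = 19.44
  Execution 72 × 0.12 = 8.64
  Artistic impression 50 × 0.14 = 7
  Innovation 90 × 0.05 = 4.5
Sum = 70.6175
70.6175 is ≥ 63.5 and < 84 → Proficient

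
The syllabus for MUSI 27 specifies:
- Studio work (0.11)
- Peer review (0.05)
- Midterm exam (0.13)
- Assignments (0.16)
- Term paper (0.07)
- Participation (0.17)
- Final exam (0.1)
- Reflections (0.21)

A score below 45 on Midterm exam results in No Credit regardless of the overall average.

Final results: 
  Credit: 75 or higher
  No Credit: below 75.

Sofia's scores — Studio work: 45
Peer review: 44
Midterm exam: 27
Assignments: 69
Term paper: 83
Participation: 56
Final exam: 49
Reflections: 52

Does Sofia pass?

No Credit

Midterm exam score 27 < 45: minimum not met.
Weighted total:
  Studio work 45 × 0.11 = 4.95
  Peer review 44 × 0.05 = 2.2
  Midterm exam 27 × 0.13 = 3.51
  Assignments 69 × 0.16 = 11.04
  Term paper 83 × 0.07 = 5.81
  Participation 56 × 0.17 = 9.52
  Final exam 49 × 0.1 = 4.9
  Reflections 52 × 0.21 = 10.92
Sum = 52.85
Because the Midterm exam minimum was not met, the result is No Credit.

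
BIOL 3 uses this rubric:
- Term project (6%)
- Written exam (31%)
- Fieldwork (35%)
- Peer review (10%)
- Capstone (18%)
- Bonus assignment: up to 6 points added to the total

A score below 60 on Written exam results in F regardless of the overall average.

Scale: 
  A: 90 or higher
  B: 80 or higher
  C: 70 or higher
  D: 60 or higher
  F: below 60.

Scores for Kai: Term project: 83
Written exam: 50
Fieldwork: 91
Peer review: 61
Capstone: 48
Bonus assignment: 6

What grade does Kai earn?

F

Written exam score 50 < 60: minimum not met.
Weighted total:
  Term project 83 × 0.06 = 4.98
  Written exam 50 × 0.31 = 15.5
  Fieldwork 91 × 0.35 = 31.85
  Peer review 61 × 0.1 = 6.1
  Capstone 48 × 0.18 = 8.64
Sum = 67.07
Bonus assignment: 67.07 + 6 = 73.07
Because the Written exam minimum was not met, the result is F.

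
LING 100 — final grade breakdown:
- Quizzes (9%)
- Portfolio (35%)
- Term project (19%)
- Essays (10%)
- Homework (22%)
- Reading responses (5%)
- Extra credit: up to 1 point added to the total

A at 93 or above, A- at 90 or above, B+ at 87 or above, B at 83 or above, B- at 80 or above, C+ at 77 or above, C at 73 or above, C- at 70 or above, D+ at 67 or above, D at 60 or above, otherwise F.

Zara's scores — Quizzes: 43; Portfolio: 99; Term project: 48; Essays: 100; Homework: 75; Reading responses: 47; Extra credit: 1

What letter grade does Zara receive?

Weighted total:
  Quizzes 43 × 0.09 = 3.87
  Portfolio 99 × 0.35 = 34.65
  Term project 48 × 0.19 = 9.12
  Essays 100 × 0.1 = 10
  Homework 75 × 0.22 = 16.5
  Reading responses 47 × 0.05 = 2.35
Sum = 76.49
Extra credit: 76.49 + 1 = 77.49
77.49 is ≥ 77 and < 80 → C+

C+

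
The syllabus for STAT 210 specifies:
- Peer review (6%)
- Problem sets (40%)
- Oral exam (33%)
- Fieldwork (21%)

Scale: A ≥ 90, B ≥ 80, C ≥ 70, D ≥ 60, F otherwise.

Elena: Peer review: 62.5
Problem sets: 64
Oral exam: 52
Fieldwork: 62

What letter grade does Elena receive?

Weighted total:
  Peer review 62.5 × 0.06 = 3.75
  Problem sets 64 × 0.4 = 25.6
  Oral exam 52 × 0.33 = 17.16
  Fieldwork 62 × 0.21 = 13.02
Sum = 59.53
59.53 < 60 → F

F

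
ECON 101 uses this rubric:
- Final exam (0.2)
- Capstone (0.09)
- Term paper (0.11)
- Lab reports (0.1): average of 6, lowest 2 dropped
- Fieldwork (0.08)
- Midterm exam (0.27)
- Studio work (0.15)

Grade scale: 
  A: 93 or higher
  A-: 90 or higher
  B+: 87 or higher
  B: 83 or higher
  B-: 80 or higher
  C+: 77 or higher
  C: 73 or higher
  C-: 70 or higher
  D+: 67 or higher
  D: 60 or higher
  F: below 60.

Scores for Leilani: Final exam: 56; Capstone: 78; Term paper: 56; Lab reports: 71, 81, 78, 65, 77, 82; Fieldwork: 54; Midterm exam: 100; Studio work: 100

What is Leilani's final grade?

Lab reports: drop 65, 71 → average of remaining 4 = 318/4 = 79.5
Weighted total:
  Final exam 56 × 0.2 = 11.2
  Capstone 78 × 0.09 = 7.02
  Term paper 56 × 0.11 = 6.16
  Lab reports 79.5 × 0.1 = 7.95
  Fieldwork 54 × 0.08 = 4.32
  Midterm exam 100 × 0.27 = 27
  Studio work 100 × 0.15 = 15
Sum = 78.65
78.65 is ≥ 77 and < 80 → C+

C+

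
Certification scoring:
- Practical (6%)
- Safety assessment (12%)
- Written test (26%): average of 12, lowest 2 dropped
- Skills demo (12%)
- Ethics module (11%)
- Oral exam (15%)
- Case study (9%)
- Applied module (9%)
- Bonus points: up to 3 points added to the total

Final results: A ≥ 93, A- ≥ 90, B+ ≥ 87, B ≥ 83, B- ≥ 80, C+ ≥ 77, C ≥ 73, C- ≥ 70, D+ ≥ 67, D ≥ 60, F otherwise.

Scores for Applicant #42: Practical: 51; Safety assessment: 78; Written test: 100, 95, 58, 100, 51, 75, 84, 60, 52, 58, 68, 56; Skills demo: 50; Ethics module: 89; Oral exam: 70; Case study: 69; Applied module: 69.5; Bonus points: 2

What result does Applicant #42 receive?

C-

Written test: drop 51, 52 → average of remaining 10 = 754/10 = 75.4
Weighted total:
  Practical 51 × 0.06 = 3.06
  Safety assessment 78 × 0.12 = 9.36
  Written test 75.4 × 0.26 = 19.604
  Skills demo 50 × 0.12 = 6
  Ethics module 89 × 0.11 = 9.79
  Oral exam 70 × 0.15 = 10.5
  Case study 69 × 0.09 = 6.21
  Applied module 69.5 × 0.09 = 6.255
Sum = 70.779
Bonus points: 70.779 + 2 = 72.779
72.779 is ≥ 70 and < 73 → C-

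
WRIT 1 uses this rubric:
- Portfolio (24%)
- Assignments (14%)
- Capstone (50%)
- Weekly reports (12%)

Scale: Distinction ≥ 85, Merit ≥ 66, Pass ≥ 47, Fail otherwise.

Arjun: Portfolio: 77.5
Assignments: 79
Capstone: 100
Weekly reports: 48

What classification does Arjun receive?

Weighted total:
  Portfolio 77.5 × 0.24 = 18.6
  Assignments 79 × 0.14 = 11.06
  Capstone 100 × 0.5 = 50
  Weekly reports 48 × 0.12 = 5.76
Sum = 85.42
85.42 ≥ 85 → Distinction

Distinction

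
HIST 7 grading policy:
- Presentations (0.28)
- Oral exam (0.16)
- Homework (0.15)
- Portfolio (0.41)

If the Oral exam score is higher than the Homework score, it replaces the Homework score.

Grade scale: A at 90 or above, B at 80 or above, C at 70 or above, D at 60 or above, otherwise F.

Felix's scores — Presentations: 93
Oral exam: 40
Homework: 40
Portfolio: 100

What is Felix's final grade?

Oral exam (40) ≤ Homework (40), so Homework stays at 40.
Weighted total:
  Presentations 93 × 0.28 = 26.04
  Oral exam 40 × 0.16 = 6.4
  Homework 40 × 0.15 = 6
  Portfolio 100 × 0.41 = 41
Sum = 79.44
79.44 is ≥ 70 and < 80 → C

C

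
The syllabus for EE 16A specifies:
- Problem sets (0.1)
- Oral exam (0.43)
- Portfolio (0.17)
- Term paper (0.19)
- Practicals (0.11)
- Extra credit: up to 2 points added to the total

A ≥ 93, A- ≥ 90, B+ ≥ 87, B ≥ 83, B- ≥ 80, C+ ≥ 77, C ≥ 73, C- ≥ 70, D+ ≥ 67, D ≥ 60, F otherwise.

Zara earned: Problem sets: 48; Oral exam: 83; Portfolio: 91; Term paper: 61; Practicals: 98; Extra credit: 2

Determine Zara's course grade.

B-

Weighted total:
  Problem sets 48 × 0.1 = 4.8
  Oral exam 83 × 0.43 = 35.69
  Portfolio 91 × 0.17 = 15.47
  Term paper 61 × 0.19 = 11.59
  Practicals 98 × 0.11 = 10.78
Sum = 78.33
Extra credit: 78.33 + 2 = 80.33
80.33 is ≥ 80 and < 83 → B-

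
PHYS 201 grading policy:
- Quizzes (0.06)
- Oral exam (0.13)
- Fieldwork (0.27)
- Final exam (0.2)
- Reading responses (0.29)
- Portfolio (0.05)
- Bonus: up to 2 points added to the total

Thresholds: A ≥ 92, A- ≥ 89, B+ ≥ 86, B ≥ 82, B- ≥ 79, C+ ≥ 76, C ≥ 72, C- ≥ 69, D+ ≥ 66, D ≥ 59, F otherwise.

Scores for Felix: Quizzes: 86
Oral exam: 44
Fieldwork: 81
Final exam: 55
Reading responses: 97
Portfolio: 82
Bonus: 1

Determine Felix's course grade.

Weighted total:
  Quizzes 86 × 0.06 = 5.16
  Oral exam 44 × 0.13 = 5.72
  Fieldwork 81 × 0.27 = 21.87
  Final exam 55 × 0.2 = 11
  Reading responses 97 × 0.29 = 28.13
  Portfolio 82 × 0.05 = 4.1
Sum = 75.98
Bonus: 75.98 + 1 = 76.98
76.98 is ≥ 76 and < 79 → C+

C+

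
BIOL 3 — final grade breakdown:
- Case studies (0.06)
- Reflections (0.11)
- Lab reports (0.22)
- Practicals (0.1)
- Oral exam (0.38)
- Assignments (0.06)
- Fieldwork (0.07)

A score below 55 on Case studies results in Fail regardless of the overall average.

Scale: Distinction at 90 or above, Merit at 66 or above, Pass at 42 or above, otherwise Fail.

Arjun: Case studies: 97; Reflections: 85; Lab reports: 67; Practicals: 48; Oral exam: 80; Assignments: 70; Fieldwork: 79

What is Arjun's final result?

Case studies score 97 ≥ 55: minimum met.
Weighted total:
  Case studies 97 × 0.06 = 5.82
  Reflections 85 × 0.11 = 9.35
  Lab reports 67 × 0.22 = 14.74
  Practicals 48 × 0.1 = 4.8
  Oral exam 80 × 0.38 = 30.4
  Assignments 70 × 0.06 = 4.2
  Fieldwork 79 × 0.07 = 5.53
Sum = 74.84
74.84 is ≥ 66 and < 90 → Merit

Merit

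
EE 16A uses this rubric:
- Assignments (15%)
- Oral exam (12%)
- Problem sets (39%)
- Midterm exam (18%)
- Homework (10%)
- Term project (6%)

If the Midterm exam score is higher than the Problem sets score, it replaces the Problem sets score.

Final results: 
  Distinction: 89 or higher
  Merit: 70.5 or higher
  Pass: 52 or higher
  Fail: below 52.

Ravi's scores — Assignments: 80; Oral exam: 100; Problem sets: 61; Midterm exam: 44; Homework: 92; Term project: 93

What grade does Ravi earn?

Midterm exam (44) ≤ Problem sets (61), so Problem sets stays at 61.
Weighted total:
  Assignments 80 × 0.15 = 12
  Oral exam 100 × 0.12 = 12
  Problem sets 61 × 0.39 = 23.79
  Midterm exam 44 × 0.18 = 7.92
  Homework 92 × 0.1 = 9.2
  Term project 93 × 0.06 = 5.58
Sum = 70.49
70.49 is ≥ 52 and < 70.5 → Pass

Pass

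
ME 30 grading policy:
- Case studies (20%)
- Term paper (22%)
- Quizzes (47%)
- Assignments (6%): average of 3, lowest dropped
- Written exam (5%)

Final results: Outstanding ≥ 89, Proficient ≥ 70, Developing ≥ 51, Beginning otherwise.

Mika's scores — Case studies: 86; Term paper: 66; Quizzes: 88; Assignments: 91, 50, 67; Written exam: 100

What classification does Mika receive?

Proficient

Assignments: drop 50 → average of remaining 2 = 158/2 = 79
Weighted total:
  Case studies 86 × 0.2 = 17.2
  Term paper 66 × 0.22 = 14.52
  Quizzes 88 × 0.47 = 41.36
  Assignments 79 × 0.06 = 4.74
  Written exam 100 × 0.05 = 5
Sum = 82.82
82.82 is ≥ 70 and < 89 → Proficient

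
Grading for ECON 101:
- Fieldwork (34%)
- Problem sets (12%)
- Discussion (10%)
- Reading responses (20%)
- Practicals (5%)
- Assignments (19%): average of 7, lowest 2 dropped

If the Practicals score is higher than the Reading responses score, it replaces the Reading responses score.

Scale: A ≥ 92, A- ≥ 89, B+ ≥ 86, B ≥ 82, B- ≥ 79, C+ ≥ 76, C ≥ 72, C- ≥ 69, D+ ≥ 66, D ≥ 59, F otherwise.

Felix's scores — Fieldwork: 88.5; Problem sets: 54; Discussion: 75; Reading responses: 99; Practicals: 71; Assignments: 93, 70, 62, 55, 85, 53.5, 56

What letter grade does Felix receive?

Assignments: drop 53.5, 55 → average of remaining 5 = 366/5 = 73.2
Practicals (71) ≤ Reading responses (99), so Reading responses stays at 99.
Weighted total:
  Fieldwork 88.5 × 0.34 = 30.09
  Problem sets 54 × 0.12 = 6.48
  Discussion 75 × 0.1 = 7.5
  Reading responses 99 × 0.2 = 19.8
  Practicals 71 × 0.05 = 3.55
  Assignments 73.2 × 0.19 = 13.908
Sum = 81.328
81.328 is ≥ 79 and < 82 → B-

B-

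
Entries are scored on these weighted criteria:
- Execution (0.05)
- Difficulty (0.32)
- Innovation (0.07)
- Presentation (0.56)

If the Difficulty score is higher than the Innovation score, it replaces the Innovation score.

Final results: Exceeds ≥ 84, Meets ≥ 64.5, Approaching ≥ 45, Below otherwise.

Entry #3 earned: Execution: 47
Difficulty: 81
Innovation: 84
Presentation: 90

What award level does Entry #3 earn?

Difficulty (81) ≤ Innovation (84), so Innovation stays at 84.
Weighted total:
  Execution 47 × 0.05 = 2.35
  Difficulty 81 × 0.32 = 25.92
  Innovation 84 × 0.07 = 5.88
  Presentation 90 × 0.56 = 50.4
Sum = 84.55
84.55 ≥ 84 → Exceeds

Exceeds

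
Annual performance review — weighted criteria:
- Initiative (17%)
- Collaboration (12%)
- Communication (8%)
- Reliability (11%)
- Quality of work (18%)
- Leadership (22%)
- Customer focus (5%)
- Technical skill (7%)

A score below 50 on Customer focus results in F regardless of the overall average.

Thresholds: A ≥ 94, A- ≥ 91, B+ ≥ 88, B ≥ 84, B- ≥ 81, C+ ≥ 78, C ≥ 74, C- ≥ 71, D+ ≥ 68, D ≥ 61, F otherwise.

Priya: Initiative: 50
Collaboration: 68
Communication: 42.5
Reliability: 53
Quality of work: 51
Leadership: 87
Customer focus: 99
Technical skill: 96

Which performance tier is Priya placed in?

Customer focus score 99 ≥ 50: minimum met.
Weighted total:
  Initiative 50 × 0.17 = 8.5
  Collaboration 68 × 0.12 = 8.16
  Communication 42.5 × 0.08 = 3.4
  Reliability 53 × 0.11 = 5.83
  Quality of work 51 × 0.18 = 9.18
  Leadership 87 × 0.22 = 19.14
  Customer focus 99 × 0.05 = 4.95
  Technical skill 96 × 0.07 = 6.72
Sum = 65.88
65.88 is ≥ 61 and < 68 → D

D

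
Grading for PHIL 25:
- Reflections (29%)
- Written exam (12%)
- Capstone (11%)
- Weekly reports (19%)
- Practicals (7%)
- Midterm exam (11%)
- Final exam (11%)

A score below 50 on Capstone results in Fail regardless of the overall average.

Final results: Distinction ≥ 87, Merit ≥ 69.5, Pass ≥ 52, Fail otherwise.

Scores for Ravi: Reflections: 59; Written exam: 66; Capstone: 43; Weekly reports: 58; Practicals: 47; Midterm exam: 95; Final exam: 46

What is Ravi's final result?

Capstone score 43 < 50: minimum not met.
Weighted total:
  Reflections 59 × 0.29 = 17.11
  Written exam 66 × 0.12 = 7.92
  Capstone 43 × 0.11 = 4.73
  Weekly reports 58 × 0.19 = 11.02
  Practicals 47 × 0.07 = 3.29
  Midterm exam 95 × 0.11 = 10.45
  Final exam 46 × 0.11 = 5.06
Sum = 59.58
Because the Capstone minimum was not met, the result is Fail.

Fail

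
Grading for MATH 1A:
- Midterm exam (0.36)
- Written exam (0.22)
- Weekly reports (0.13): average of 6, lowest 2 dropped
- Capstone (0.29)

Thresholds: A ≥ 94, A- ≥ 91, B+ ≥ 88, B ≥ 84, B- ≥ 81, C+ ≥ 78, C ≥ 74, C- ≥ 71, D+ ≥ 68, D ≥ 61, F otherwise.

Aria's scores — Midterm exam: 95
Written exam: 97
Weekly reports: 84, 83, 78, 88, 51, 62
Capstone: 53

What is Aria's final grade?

B-

Weekly reports: drop 51, 62 → average of remaining 4 = 333/4 = 83.25
Weighted total:
  Midterm exam 95 × 0.36 = 34.2
  Written exam 97 × 0.22 = 21.34
  Weekly reports 83.25 × 0.13 = 10.8225
  Capstone 53 × 0.29 = 15.37
Sum = 81.7325
81.7325 is ≥ 81 and < 84 → B-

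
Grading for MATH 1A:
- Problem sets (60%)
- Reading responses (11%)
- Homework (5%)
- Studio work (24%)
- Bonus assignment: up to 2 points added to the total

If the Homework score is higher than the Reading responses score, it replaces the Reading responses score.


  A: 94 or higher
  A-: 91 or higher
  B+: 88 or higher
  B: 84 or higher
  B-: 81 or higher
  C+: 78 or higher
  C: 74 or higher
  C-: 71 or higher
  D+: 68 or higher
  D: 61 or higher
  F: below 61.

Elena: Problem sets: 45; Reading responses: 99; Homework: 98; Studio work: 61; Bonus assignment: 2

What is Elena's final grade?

Homework (98) ≤ Reading responses (99), so Reading responses stays at 99.
Weighted total:
  Problem sets 45 × 0.6 = 27
  Reading responses 99 × 0.11 = 10.89
  Homework 98 × 0.05 = 4.9
  Studio work 61 × 0.24 = 14.64
Sum = 57.43
Bonus assignment: 57.43 + 2 = 59.43
59.43 < 61 → F

F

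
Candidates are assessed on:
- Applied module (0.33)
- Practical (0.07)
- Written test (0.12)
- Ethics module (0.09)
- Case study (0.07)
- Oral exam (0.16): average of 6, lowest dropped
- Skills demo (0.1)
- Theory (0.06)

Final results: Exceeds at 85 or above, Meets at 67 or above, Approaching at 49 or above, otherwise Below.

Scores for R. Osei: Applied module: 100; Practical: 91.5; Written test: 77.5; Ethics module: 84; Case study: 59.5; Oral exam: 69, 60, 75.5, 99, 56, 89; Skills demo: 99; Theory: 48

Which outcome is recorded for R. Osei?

Exceeds

Oral exam: drop 56 → average of remaining 5 = 392.5/5 = 78.5
Weighted total:
  Applied module 100 × 0.33 = 33
  Practical 91.5 × 0.07 = 6.405
  Written test 77.5 × 0.12 = 9.3
  Ethics module 84 × 0.09 = 7.56
  Case study 59.5 × 0.07 = 4.165
  Oral exam 78.5 × 0.16 = 12.56
  Skills demo 99 × 0.1 = 9.9
  Theory 48 × 0.06 = 2.88
Sum = 85.77
85.77 ≥ 85 → Exceeds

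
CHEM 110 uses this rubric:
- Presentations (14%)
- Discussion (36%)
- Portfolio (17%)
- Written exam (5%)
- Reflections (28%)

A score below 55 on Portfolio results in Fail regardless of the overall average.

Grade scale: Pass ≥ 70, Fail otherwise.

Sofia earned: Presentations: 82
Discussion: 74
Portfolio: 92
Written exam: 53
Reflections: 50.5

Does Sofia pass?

Portfolio score 92 ≥ 55: minimum met.
Weighted total:
  Presentations 82 × 0.14 = 11.48
  Discussion 74 × 0.36 = 26.64
  Portfolio 92 × 0.17 = 15.64
  Written exam 53 × 0.05 = 2.65
  Reflections 50.5 × 0.28 = 14.14
Sum = 70.55
70.55 ≥ 70 → Pass

Pass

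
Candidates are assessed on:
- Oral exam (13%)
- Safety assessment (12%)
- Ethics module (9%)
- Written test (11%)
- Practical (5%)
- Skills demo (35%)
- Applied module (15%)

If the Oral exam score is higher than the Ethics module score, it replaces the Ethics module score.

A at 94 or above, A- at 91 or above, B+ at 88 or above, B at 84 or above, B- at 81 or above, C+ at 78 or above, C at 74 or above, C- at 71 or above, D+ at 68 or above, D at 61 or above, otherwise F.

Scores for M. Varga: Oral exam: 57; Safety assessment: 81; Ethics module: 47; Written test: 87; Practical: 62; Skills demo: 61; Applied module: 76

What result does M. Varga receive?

Oral exam (57) > Ethics module (47), so Ethics module counts as 57.
Weighted total:
  Oral exam 57 × 0.13 = 7.41
  Safety assessment 81 × 0.12 = 9.72
  Ethics module 57 × 0.09 = 5.13
  Written test 87 × 0.11 = 9.57
  Practical 62 × 0.05 = 3.1
  Skills demo 61 × 0.35 = 21.35
  Applied module 76 × 0.15 = 11.4
Sum = 67.68
67.68 is ≥ 61 and < 68 → D

D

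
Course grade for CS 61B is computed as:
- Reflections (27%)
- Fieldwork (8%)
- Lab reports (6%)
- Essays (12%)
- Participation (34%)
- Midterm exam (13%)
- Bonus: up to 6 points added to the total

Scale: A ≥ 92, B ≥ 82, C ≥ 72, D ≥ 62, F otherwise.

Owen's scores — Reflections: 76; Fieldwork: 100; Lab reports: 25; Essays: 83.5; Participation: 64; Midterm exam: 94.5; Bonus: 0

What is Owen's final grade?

C

Weighted total:
  Reflections 76 × 0.27 = 20.52
  Fieldwork 100 × 0.08 = 8
  Lab reports 25 × 0.06 = 1.5
  Essays 83.5 × 0.12 = 10.02
  Participation 64 × 0.34 = 21.76
  Midterm exam 94.5 × 0.13 = 12.285
Sum = 74.085
Bonus: 74.085 + 0 = 74.085
74.085 is ≥ 72 and < 82 → C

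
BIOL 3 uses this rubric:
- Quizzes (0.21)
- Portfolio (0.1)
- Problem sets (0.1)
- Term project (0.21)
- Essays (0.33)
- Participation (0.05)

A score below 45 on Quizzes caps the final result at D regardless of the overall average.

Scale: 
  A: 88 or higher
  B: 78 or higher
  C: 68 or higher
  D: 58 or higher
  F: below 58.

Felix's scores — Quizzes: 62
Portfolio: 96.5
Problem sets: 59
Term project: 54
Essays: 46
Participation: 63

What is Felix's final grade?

Quizzes score 62 ≥ 45: minimum met.
Weighted total:
  Quizzes 62 × 0.21 = 13.02
  Portfolio 96.5 × 0.1 = 9.65
  Problem sets 59 × 0.1 = 5.9
  Term project 54 × 0.21 = 11.34
  Essays 46 × 0.33 = 15.18
  Participation 63 × 0.05 = 3.15
Sum = 58.24
58.24 is ≥ 58 and < 68 → D

D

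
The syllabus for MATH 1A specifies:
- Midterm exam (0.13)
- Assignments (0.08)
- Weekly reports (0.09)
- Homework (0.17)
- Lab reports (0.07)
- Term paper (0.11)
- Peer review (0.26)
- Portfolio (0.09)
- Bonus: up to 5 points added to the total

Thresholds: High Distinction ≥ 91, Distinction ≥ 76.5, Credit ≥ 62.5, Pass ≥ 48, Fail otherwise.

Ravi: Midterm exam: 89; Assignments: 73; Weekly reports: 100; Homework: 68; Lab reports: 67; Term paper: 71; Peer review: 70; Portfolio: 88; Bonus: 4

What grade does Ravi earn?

Weighted total:
  Midterm exam 89 × 0.13 = 11.57
  Assignments 73 × 0.08 = 5.84
  Weekly reports 100 × 0.09 = 9
  Homework 68 × 0.17 = 11.56
  Lab reports 67 × 0.07 = 4.69
  Term paper 71 × 0.11 = 7.81
  Peer review 70 × 0.26 = 18.2
  Portfolio 88 × 0.09 = 7.92
Sum = 76.59
Bonus: 76.59 + 4 = 80.59
80.59 is ≥ 76.5 and < 91 → Distinction

Distinction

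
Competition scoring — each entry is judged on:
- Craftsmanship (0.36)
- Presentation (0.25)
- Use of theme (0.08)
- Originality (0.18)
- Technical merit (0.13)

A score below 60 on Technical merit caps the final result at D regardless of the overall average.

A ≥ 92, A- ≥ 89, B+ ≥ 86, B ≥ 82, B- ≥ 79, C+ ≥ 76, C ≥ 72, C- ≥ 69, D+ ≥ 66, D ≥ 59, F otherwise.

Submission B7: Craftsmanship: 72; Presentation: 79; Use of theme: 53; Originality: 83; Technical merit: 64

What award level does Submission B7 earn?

Technical merit score 64 ≥ 60: minimum met.
Weighted total:
  Craftsmanship 72 × 0.36 = 25.92
  Presentation 79 × 0.25 = 19.75
  Use of theme 53 × 0.08 = 4.24
  Originality 83 × 0.18 = 14.94
  Technical merit 64 × 0.13 = 8.32
Sum = 73.17
73.17 is ≥ 72 and < 76 → C

C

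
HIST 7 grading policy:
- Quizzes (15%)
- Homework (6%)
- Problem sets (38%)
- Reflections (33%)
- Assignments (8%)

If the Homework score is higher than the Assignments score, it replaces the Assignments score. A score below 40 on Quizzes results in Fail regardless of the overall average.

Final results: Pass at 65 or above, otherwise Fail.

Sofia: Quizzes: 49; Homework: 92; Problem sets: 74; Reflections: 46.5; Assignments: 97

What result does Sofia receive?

Fail

Homework (92) ≤ Assignments (97), so Assignments stays at 97.
Quizzes score 49 ≥ 40: minimum met.
Weighted total:
  Quizzes 49 × 0.15 = 7.35
  Homework 92 × 0.06 = 5.52
  Problem sets 74 × 0.38 = 28.12
  Reflections 46.5 × 0.33 = 15.345
  Assignments 97 × 0.08 = 7.76
Sum = 64.095
64.095 < 65 → Fail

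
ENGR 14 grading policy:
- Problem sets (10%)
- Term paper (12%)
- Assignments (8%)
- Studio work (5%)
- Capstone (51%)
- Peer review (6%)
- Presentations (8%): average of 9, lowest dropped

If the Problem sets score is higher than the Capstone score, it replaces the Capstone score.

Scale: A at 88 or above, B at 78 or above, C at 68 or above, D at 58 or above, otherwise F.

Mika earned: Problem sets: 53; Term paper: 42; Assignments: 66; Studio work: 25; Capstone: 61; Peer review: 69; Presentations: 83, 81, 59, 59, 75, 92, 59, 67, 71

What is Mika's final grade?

F

Presentations: drop 59 → average of remaining 8 = 587/8 = 73.375
Problem sets (53) ≤ Capstone (61), so Capstone stays at 61.
Weighted total:
  Problem sets 53 × 0.1 = 5.3
  Term paper 42 × 0.12 = 5.04
  Assignments 66 × 0.08 = 5.28
  Studio work 25 × 0.05 = 1.25
  Capstone 61 × 0.51 = 31.11
  Peer review 69 × 0.06 = 4.14
  Presentations 73.375 × 0.08 = 5.87
Sum = 57.99
57.99 < 58 → F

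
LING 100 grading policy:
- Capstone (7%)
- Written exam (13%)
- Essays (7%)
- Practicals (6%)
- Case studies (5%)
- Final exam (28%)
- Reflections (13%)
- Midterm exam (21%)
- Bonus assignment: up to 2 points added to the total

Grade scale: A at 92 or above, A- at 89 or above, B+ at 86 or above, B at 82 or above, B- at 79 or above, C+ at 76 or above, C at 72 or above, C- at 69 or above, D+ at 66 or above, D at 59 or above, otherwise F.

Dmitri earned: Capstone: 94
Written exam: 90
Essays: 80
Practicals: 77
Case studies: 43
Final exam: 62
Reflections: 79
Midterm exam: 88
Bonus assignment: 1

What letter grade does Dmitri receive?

Weighted total:
  Capstone 94 × 0.07 = 6.58
  Written exam 90 × 0.13 = 11.7
  Essays 80 × 0.07 = 5.6
  Practicals 77 × 0.06 = 4.62
  Case studies 43 × 0.05 = 2.15
  Final exam 62 × 0.28 = 17.36
  Reflections 79 × 0.13 = 10.27
  Midterm exam 88 × 0.21 = 18.48
Sum = 76.76
Bonus assignment: 76.76 + 1 = 77.76
77.76 is ≥ 76 and < 79 → C+

C+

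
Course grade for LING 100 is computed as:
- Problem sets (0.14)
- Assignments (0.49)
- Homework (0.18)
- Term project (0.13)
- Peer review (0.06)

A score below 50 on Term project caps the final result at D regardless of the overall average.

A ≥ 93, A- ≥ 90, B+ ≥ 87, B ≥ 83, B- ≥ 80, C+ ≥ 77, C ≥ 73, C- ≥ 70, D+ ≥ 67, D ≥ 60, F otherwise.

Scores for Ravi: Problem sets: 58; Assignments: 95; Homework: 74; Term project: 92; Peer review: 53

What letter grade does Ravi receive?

Term project score 92 ≥ 50: minimum met.
Weighted total:
  Problem sets 58 × 0.14 = 8.12
  Assignments 95 × 0.49 = 46.55
  Homework 74 × 0.18 = 13.32
  Term project 92 × 0.13 = 11.96
  Peer review 53 × 0.06 = 3.18
Sum = 83.13
83.13 is ≥ 83 and < 87 → B

B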